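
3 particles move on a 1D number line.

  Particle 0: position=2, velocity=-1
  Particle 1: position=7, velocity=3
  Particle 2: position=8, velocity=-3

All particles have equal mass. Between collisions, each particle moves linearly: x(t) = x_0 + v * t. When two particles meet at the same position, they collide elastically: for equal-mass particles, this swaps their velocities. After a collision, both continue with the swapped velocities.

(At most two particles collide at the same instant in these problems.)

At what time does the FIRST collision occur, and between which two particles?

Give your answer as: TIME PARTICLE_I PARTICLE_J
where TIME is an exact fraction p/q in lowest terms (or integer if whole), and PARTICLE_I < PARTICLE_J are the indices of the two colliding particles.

Pair (0,1): pos 2,7 vel -1,3 -> not approaching (rel speed -4 <= 0)
Pair (1,2): pos 7,8 vel 3,-3 -> gap=1, closing at 6/unit, collide at t=1/6
Earliest collision: t=1/6 between 1 and 2

Answer: 1/6 1 2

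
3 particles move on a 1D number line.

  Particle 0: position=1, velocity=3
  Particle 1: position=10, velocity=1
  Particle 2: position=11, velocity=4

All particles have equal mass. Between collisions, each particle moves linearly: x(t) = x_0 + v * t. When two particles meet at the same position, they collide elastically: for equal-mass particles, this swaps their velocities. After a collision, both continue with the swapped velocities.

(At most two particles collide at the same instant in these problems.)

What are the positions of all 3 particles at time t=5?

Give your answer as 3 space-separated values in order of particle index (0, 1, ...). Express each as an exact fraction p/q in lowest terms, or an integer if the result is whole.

Answer: 15 16 31

Derivation:
Collision at t=9/2: particles 0 and 1 swap velocities; positions: p0=29/2 p1=29/2 p2=29; velocities now: v0=1 v1=3 v2=4
Advance to t=5 (no further collisions before then); velocities: v0=1 v1=3 v2=4; positions = 15 16 31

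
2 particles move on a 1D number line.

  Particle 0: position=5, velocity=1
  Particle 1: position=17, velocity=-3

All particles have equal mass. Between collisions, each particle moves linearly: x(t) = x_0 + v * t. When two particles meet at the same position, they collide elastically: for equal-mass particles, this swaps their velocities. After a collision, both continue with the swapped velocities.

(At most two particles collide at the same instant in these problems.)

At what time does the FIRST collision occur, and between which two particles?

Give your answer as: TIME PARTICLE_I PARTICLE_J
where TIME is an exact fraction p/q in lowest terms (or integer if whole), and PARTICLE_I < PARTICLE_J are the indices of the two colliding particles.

Answer: 3 0 1

Derivation:
Pair (0,1): pos 5,17 vel 1,-3 -> gap=12, closing at 4/unit, collide at t=3
Earliest collision: t=3 between 0 and 1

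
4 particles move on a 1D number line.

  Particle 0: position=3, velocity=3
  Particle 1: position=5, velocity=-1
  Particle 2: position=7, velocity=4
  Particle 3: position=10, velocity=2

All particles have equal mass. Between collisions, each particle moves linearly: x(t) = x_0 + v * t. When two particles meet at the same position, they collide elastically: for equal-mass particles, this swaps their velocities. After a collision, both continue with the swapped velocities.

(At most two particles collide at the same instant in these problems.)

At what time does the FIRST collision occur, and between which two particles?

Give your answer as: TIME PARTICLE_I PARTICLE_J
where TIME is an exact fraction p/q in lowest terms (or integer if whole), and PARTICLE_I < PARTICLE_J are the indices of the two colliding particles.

Pair (0,1): pos 3,5 vel 3,-1 -> gap=2, closing at 4/unit, collide at t=1/2
Pair (1,2): pos 5,7 vel -1,4 -> not approaching (rel speed -5 <= 0)
Pair (2,3): pos 7,10 vel 4,2 -> gap=3, closing at 2/unit, collide at t=3/2
Earliest collision: t=1/2 between 0 and 1

Answer: 1/2 0 1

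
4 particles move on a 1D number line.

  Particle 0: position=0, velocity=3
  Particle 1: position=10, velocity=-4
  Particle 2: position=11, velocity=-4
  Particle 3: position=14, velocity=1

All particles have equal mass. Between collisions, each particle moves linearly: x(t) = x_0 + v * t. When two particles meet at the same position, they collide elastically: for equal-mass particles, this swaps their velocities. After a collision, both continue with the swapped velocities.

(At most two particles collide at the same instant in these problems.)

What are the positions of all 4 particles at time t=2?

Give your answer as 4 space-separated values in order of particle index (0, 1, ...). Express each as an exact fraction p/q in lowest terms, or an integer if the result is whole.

Answer: 2 3 6 16

Derivation:
Collision at t=10/7: particles 0 and 1 swap velocities; positions: p0=30/7 p1=30/7 p2=37/7 p3=108/7; velocities now: v0=-4 v1=3 v2=-4 v3=1
Collision at t=11/7: particles 1 and 2 swap velocities; positions: p0=26/7 p1=33/7 p2=33/7 p3=109/7; velocities now: v0=-4 v1=-4 v2=3 v3=1
Advance to t=2 (no further collisions before then); velocities: v0=-4 v1=-4 v2=3 v3=1; positions = 2 3 6 16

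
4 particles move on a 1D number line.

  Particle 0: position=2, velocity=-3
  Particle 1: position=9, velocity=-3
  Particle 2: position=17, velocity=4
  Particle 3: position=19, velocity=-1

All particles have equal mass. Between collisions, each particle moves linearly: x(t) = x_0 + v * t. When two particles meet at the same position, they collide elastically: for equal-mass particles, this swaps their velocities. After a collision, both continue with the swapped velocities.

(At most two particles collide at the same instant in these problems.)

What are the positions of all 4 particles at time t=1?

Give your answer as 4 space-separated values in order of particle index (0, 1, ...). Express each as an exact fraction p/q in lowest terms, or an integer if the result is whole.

Collision at t=2/5: particles 2 and 3 swap velocities; positions: p0=4/5 p1=39/5 p2=93/5 p3=93/5; velocities now: v0=-3 v1=-3 v2=-1 v3=4
Advance to t=1 (no further collisions before then); velocities: v0=-3 v1=-3 v2=-1 v3=4; positions = -1 6 18 21

Answer: -1 6 18 21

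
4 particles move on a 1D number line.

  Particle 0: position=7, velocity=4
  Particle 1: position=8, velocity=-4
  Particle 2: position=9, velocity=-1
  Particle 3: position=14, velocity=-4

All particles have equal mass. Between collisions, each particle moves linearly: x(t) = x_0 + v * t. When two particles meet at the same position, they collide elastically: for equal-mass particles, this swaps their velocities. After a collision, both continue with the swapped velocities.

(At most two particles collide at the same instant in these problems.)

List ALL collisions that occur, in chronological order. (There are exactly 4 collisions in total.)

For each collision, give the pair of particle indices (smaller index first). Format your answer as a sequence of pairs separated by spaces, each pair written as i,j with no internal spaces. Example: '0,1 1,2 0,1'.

Collision at t=1/8: particles 0 and 1 swap velocities; positions: p0=15/2 p1=15/2 p2=71/8 p3=27/2; velocities now: v0=-4 v1=4 v2=-1 v3=-4
Collision at t=2/5: particles 1 and 2 swap velocities; positions: p0=32/5 p1=43/5 p2=43/5 p3=62/5; velocities now: v0=-4 v1=-1 v2=4 v3=-4
Collision at t=7/8: particles 2 and 3 swap velocities; positions: p0=9/2 p1=65/8 p2=21/2 p3=21/2; velocities now: v0=-4 v1=-1 v2=-4 v3=4
Collision at t=5/3: particles 1 and 2 swap velocities; positions: p0=4/3 p1=22/3 p2=22/3 p3=41/3; velocities now: v0=-4 v1=-4 v2=-1 v3=4

Answer: 0,1 1,2 2,3 1,2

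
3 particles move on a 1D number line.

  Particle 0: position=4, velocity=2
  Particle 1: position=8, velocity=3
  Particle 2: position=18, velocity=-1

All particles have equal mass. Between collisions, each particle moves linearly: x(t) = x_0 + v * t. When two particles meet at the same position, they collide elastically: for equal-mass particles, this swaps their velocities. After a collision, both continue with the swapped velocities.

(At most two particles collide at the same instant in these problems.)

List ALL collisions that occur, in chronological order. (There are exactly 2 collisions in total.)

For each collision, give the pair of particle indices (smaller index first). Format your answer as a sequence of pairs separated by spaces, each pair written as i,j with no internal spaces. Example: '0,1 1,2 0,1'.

Answer: 1,2 0,1

Derivation:
Collision at t=5/2: particles 1 and 2 swap velocities; positions: p0=9 p1=31/2 p2=31/2; velocities now: v0=2 v1=-1 v2=3
Collision at t=14/3: particles 0 and 1 swap velocities; positions: p0=40/3 p1=40/3 p2=22; velocities now: v0=-1 v1=2 v2=3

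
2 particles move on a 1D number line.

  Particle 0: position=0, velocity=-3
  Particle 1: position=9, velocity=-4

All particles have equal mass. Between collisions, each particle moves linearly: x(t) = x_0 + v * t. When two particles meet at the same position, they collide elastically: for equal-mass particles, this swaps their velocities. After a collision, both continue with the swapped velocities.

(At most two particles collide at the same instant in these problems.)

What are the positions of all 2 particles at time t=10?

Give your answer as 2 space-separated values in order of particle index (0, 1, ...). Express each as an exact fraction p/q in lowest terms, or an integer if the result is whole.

Answer: -31 -30

Derivation:
Collision at t=9: particles 0 and 1 swap velocities; positions: p0=-27 p1=-27; velocities now: v0=-4 v1=-3
Advance to t=10 (no further collisions before then); velocities: v0=-4 v1=-3; positions = -31 -30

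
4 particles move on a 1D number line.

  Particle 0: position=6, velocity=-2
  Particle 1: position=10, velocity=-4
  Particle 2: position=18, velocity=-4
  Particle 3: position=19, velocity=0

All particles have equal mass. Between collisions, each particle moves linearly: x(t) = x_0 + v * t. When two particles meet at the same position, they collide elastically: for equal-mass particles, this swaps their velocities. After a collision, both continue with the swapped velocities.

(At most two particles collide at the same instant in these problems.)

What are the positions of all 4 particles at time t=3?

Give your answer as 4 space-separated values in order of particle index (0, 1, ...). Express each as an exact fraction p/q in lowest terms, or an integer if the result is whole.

Collision at t=2: particles 0 and 1 swap velocities; positions: p0=2 p1=2 p2=10 p3=19; velocities now: v0=-4 v1=-2 v2=-4 v3=0
Advance to t=3 (no further collisions before then); velocities: v0=-4 v1=-2 v2=-4 v3=0; positions = -2 0 6 19

Answer: -2 0 6 19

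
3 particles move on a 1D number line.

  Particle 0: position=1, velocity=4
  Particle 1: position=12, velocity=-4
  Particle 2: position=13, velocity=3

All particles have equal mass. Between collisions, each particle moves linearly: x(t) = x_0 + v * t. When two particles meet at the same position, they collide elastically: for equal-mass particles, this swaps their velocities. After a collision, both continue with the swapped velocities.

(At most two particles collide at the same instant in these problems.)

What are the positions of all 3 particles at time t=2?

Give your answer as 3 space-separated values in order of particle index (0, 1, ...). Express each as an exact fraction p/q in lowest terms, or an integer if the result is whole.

Answer: 4 9 19

Derivation:
Collision at t=11/8: particles 0 and 1 swap velocities; positions: p0=13/2 p1=13/2 p2=137/8; velocities now: v0=-4 v1=4 v2=3
Advance to t=2 (no further collisions before then); velocities: v0=-4 v1=4 v2=3; positions = 4 9 19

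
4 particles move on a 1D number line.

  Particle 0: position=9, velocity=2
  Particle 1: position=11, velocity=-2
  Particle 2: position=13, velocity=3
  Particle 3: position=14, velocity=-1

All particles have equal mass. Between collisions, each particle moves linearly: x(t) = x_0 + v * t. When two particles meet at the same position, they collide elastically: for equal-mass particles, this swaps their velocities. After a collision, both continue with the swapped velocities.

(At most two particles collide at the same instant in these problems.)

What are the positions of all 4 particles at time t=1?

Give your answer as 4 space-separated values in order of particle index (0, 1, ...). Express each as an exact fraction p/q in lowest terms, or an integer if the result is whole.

Collision at t=1/4: particles 2 and 3 swap velocities; positions: p0=19/2 p1=21/2 p2=55/4 p3=55/4; velocities now: v0=2 v1=-2 v2=-1 v3=3
Collision at t=1/2: particles 0 and 1 swap velocities; positions: p0=10 p1=10 p2=27/2 p3=29/2; velocities now: v0=-2 v1=2 v2=-1 v3=3
Advance to t=1 (no further collisions before then); velocities: v0=-2 v1=2 v2=-1 v3=3; positions = 9 11 13 16

Answer: 9 11 13 16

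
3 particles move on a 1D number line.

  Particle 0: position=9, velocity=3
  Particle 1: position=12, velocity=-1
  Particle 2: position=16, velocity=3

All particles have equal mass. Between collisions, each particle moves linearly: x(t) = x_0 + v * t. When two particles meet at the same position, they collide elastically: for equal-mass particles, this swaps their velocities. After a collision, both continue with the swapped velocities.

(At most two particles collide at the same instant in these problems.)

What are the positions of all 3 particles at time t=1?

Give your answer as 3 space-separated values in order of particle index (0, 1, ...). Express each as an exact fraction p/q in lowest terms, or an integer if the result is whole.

Collision at t=3/4: particles 0 and 1 swap velocities; positions: p0=45/4 p1=45/4 p2=73/4; velocities now: v0=-1 v1=3 v2=3
Advance to t=1 (no further collisions before then); velocities: v0=-1 v1=3 v2=3; positions = 11 12 19

Answer: 11 12 19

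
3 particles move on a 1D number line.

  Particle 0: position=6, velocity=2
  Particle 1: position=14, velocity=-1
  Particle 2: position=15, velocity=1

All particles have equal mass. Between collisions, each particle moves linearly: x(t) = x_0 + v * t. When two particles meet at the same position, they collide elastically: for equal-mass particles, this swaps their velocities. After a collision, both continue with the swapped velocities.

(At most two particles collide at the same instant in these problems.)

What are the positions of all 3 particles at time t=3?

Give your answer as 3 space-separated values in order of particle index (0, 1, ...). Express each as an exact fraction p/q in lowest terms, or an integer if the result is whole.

Collision at t=8/3: particles 0 and 1 swap velocities; positions: p0=34/3 p1=34/3 p2=53/3; velocities now: v0=-1 v1=2 v2=1
Advance to t=3 (no further collisions before then); velocities: v0=-1 v1=2 v2=1; positions = 11 12 18

Answer: 11 12 18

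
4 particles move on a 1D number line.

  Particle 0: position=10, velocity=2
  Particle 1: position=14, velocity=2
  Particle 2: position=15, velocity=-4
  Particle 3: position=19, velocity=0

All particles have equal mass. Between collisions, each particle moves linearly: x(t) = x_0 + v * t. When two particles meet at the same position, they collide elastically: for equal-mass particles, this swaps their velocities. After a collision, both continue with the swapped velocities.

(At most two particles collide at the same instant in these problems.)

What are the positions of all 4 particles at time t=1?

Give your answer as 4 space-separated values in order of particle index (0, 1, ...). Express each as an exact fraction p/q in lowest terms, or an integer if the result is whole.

Answer: 11 12 16 19

Derivation:
Collision at t=1/6: particles 1 and 2 swap velocities; positions: p0=31/3 p1=43/3 p2=43/3 p3=19; velocities now: v0=2 v1=-4 v2=2 v3=0
Collision at t=5/6: particles 0 and 1 swap velocities; positions: p0=35/3 p1=35/3 p2=47/3 p3=19; velocities now: v0=-4 v1=2 v2=2 v3=0
Advance to t=1 (no further collisions before then); velocities: v0=-4 v1=2 v2=2 v3=0; positions = 11 12 16 19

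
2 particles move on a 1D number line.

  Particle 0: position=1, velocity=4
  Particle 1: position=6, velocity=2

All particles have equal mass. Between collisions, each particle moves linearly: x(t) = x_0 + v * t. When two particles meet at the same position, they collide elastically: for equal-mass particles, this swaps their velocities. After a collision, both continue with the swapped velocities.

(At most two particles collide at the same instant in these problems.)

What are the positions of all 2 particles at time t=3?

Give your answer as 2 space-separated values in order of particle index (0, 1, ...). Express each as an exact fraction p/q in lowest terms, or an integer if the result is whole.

Collision at t=5/2: particles 0 and 1 swap velocities; positions: p0=11 p1=11; velocities now: v0=2 v1=4
Advance to t=3 (no further collisions before then); velocities: v0=2 v1=4; positions = 12 13

Answer: 12 13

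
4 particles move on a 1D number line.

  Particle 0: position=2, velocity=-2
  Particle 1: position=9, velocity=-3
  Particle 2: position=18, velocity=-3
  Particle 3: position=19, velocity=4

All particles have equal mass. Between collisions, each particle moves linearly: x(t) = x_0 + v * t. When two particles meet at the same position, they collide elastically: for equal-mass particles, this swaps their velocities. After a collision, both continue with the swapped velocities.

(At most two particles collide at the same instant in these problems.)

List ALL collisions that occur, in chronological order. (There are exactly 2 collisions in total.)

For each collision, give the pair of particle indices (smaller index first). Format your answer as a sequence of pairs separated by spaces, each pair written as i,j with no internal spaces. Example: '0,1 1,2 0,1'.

Answer: 0,1 1,2

Derivation:
Collision at t=7: particles 0 and 1 swap velocities; positions: p0=-12 p1=-12 p2=-3 p3=47; velocities now: v0=-3 v1=-2 v2=-3 v3=4
Collision at t=16: particles 1 and 2 swap velocities; positions: p0=-39 p1=-30 p2=-30 p3=83; velocities now: v0=-3 v1=-3 v2=-2 v3=4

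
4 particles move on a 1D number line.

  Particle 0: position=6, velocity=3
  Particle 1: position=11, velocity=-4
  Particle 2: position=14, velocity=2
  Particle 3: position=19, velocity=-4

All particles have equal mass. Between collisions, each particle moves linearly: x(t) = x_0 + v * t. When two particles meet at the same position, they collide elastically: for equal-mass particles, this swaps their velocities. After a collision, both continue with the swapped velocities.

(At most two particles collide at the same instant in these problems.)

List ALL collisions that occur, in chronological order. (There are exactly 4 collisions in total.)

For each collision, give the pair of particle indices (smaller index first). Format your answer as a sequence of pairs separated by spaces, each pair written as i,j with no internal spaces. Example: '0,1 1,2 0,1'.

Collision at t=5/7: particles 0 and 1 swap velocities; positions: p0=57/7 p1=57/7 p2=108/7 p3=113/7; velocities now: v0=-4 v1=3 v2=2 v3=-4
Collision at t=5/6: particles 2 and 3 swap velocities; positions: p0=23/3 p1=17/2 p2=47/3 p3=47/3; velocities now: v0=-4 v1=3 v2=-4 v3=2
Collision at t=13/7: particles 1 and 2 swap velocities; positions: p0=25/7 p1=81/7 p2=81/7 p3=124/7; velocities now: v0=-4 v1=-4 v2=3 v3=2
Collision at t=8: particles 2 and 3 swap velocities; positions: p0=-21 p1=-13 p2=30 p3=30; velocities now: v0=-4 v1=-4 v2=2 v3=3

Answer: 0,1 2,3 1,2 2,3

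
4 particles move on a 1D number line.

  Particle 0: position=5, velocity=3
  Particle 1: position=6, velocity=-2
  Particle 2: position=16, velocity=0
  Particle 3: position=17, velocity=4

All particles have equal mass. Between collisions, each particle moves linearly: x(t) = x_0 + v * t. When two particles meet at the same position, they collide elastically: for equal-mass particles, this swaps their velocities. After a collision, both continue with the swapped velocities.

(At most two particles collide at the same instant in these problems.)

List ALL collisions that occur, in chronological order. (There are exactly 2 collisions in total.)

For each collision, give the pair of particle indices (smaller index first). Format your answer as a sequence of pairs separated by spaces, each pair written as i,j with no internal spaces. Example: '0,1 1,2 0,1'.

Collision at t=1/5: particles 0 and 1 swap velocities; positions: p0=28/5 p1=28/5 p2=16 p3=89/5; velocities now: v0=-2 v1=3 v2=0 v3=4
Collision at t=11/3: particles 1 and 2 swap velocities; positions: p0=-4/3 p1=16 p2=16 p3=95/3; velocities now: v0=-2 v1=0 v2=3 v3=4

Answer: 0,1 1,2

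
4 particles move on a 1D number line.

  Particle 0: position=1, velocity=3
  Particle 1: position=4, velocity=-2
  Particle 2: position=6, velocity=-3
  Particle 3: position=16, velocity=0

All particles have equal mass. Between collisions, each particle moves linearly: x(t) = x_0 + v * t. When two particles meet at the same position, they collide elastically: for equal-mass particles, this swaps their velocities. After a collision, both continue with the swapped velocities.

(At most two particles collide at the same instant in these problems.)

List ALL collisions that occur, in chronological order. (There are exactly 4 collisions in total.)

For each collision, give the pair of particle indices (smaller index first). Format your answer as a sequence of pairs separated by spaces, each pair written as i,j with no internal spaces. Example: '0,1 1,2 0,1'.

Answer: 0,1 1,2 0,1 2,3

Derivation:
Collision at t=3/5: particles 0 and 1 swap velocities; positions: p0=14/5 p1=14/5 p2=21/5 p3=16; velocities now: v0=-2 v1=3 v2=-3 v3=0
Collision at t=5/6: particles 1 and 2 swap velocities; positions: p0=7/3 p1=7/2 p2=7/2 p3=16; velocities now: v0=-2 v1=-3 v2=3 v3=0
Collision at t=2: particles 0 and 1 swap velocities; positions: p0=0 p1=0 p2=7 p3=16; velocities now: v0=-3 v1=-2 v2=3 v3=0
Collision at t=5: particles 2 and 3 swap velocities; positions: p0=-9 p1=-6 p2=16 p3=16; velocities now: v0=-3 v1=-2 v2=0 v3=3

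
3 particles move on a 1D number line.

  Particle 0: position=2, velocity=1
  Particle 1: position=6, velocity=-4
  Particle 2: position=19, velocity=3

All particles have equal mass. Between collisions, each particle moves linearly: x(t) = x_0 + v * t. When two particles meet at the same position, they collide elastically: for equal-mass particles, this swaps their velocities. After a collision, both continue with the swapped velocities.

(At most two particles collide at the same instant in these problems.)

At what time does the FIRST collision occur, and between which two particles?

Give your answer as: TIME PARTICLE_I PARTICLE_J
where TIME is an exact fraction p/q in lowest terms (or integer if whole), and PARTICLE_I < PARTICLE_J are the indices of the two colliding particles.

Answer: 4/5 0 1

Derivation:
Pair (0,1): pos 2,6 vel 1,-4 -> gap=4, closing at 5/unit, collide at t=4/5
Pair (1,2): pos 6,19 vel -4,3 -> not approaching (rel speed -7 <= 0)
Earliest collision: t=4/5 between 0 and 1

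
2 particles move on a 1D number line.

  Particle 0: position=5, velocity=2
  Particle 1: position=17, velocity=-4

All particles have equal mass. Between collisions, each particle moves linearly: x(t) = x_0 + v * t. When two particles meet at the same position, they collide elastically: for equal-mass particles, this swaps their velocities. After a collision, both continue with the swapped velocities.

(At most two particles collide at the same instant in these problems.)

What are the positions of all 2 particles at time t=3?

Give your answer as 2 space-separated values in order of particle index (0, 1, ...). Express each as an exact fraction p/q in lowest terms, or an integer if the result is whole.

Collision at t=2: particles 0 and 1 swap velocities; positions: p0=9 p1=9; velocities now: v0=-4 v1=2
Advance to t=3 (no further collisions before then); velocities: v0=-4 v1=2; positions = 5 11

Answer: 5 11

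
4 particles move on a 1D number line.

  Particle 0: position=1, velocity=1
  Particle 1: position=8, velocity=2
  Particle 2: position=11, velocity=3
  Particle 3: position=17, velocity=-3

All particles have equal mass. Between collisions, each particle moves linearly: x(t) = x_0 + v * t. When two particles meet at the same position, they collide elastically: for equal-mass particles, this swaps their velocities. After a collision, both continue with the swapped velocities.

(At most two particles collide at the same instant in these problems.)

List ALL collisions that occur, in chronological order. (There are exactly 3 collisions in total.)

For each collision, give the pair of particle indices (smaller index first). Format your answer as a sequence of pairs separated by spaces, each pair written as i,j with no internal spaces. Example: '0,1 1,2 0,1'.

Answer: 2,3 1,2 0,1

Derivation:
Collision at t=1: particles 2 and 3 swap velocities; positions: p0=2 p1=10 p2=14 p3=14; velocities now: v0=1 v1=2 v2=-3 v3=3
Collision at t=9/5: particles 1 and 2 swap velocities; positions: p0=14/5 p1=58/5 p2=58/5 p3=82/5; velocities now: v0=1 v1=-3 v2=2 v3=3
Collision at t=4: particles 0 and 1 swap velocities; positions: p0=5 p1=5 p2=16 p3=23; velocities now: v0=-3 v1=1 v2=2 v3=3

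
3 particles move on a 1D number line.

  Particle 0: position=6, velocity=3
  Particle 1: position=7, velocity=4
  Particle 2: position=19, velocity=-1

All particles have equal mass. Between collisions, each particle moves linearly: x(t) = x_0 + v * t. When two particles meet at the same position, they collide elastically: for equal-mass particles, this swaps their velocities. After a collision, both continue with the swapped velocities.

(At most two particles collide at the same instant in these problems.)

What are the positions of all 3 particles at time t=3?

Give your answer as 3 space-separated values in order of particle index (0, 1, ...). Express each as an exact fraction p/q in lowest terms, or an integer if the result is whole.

Answer: 15 16 19

Derivation:
Collision at t=12/5: particles 1 and 2 swap velocities; positions: p0=66/5 p1=83/5 p2=83/5; velocities now: v0=3 v1=-1 v2=4
Advance to t=3 (no further collisions before then); velocities: v0=3 v1=-1 v2=4; positions = 15 16 19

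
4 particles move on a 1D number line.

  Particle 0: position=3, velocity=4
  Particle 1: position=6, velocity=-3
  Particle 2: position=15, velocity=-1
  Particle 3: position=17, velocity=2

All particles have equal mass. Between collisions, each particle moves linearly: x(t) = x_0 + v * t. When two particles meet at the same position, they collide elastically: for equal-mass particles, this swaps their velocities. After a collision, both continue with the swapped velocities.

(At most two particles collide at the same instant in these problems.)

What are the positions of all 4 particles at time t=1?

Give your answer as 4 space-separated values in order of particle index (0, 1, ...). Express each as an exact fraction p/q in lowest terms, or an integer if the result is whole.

Answer: 3 7 14 19

Derivation:
Collision at t=3/7: particles 0 and 1 swap velocities; positions: p0=33/7 p1=33/7 p2=102/7 p3=125/7; velocities now: v0=-3 v1=4 v2=-1 v3=2
Advance to t=1 (no further collisions before then); velocities: v0=-3 v1=4 v2=-1 v3=2; positions = 3 7 14 19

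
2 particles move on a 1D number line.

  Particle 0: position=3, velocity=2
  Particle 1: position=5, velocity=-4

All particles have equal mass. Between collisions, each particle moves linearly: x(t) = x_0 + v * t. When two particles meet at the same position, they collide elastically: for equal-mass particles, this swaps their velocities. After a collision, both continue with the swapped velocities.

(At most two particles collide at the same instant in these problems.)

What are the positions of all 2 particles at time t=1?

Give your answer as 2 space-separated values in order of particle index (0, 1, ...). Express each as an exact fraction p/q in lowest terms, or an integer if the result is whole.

Answer: 1 5

Derivation:
Collision at t=1/3: particles 0 and 1 swap velocities; positions: p0=11/3 p1=11/3; velocities now: v0=-4 v1=2
Advance to t=1 (no further collisions before then); velocities: v0=-4 v1=2; positions = 1 5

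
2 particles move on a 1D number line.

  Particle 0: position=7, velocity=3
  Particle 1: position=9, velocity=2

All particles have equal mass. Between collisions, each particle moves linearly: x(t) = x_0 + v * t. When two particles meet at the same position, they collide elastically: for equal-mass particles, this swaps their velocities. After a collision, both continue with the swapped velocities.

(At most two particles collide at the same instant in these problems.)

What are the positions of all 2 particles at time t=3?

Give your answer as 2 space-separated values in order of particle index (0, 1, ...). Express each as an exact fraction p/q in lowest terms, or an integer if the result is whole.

Answer: 15 16

Derivation:
Collision at t=2: particles 0 and 1 swap velocities; positions: p0=13 p1=13; velocities now: v0=2 v1=3
Advance to t=3 (no further collisions before then); velocities: v0=2 v1=3; positions = 15 16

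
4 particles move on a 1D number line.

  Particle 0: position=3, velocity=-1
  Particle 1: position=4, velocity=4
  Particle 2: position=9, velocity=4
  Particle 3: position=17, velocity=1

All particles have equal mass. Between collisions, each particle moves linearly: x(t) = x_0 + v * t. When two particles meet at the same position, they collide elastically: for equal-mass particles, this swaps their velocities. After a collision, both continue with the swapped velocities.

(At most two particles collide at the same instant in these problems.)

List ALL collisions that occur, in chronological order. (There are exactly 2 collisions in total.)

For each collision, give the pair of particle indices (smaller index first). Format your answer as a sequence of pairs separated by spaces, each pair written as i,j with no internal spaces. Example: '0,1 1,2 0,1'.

Collision at t=8/3: particles 2 and 3 swap velocities; positions: p0=1/3 p1=44/3 p2=59/3 p3=59/3; velocities now: v0=-1 v1=4 v2=1 v3=4
Collision at t=13/3: particles 1 and 2 swap velocities; positions: p0=-4/3 p1=64/3 p2=64/3 p3=79/3; velocities now: v0=-1 v1=1 v2=4 v3=4

Answer: 2,3 1,2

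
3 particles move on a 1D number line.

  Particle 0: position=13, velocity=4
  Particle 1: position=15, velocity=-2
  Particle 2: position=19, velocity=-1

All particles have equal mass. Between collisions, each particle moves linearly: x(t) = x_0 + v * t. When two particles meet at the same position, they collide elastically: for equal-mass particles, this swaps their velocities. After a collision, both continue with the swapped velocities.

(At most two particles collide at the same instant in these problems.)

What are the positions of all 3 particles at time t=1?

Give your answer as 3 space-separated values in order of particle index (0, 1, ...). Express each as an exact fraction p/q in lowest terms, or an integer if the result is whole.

Answer: 13 17 18

Derivation:
Collision at t=1/3: particles 0 and 1 swap velocities; positions: p0=43/3 p1=43/3 p2=56/3; velocities now: v0=-2 v1=4 v2=-1
Advance to t=1 (no further collisions before then); velocities: v0=-2 v1=4 v2=-1; positions = 13 17 18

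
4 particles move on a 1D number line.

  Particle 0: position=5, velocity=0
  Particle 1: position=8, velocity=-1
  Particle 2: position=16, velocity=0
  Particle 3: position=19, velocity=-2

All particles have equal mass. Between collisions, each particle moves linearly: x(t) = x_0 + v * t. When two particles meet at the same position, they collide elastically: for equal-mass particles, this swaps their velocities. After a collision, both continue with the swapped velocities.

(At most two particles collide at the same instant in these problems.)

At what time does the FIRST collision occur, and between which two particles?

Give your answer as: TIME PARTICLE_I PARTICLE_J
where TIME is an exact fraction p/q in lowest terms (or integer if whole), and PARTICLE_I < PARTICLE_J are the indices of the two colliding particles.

Answer: 3/2 2 3

Derivation:
Pair (0,1): pos 5,8 vel 0,-1 -> gap=3, closing at 1/unit, collide at t=3
Pair (1,2): pos 8,16 vel -1,0 -> not approaching (rel speed -1 <= 0)
Pair (2,3): pos 16,19 vel 0,-2 -> gap=3, closing at 2/unit, collide at t=3/2
Earliest collision: t=3/2 between 2 and 3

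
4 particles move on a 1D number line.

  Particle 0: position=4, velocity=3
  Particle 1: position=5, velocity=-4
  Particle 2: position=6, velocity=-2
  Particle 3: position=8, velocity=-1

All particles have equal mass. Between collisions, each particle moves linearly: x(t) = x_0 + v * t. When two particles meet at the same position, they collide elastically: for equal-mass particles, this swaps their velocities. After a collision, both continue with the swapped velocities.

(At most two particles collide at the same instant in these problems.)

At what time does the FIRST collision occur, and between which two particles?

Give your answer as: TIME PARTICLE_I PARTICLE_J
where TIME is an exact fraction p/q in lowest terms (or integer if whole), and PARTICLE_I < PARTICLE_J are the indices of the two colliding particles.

Pair (0,1): pos 4,5 vel 3,-4 -> gap=1, closing at 7/unit, collide at t=1/7
Pair (1,2): pos 5,6 vel -4,-2 -> not approaching (rel speed -2 <= 0)
Pair (2,3): pos 6,8 vel -2,-1 -> not approaching (rel speed -1 <= 0)
Earliest collision: t=1/7 between 0 and 1

Answer: 1/7 0 1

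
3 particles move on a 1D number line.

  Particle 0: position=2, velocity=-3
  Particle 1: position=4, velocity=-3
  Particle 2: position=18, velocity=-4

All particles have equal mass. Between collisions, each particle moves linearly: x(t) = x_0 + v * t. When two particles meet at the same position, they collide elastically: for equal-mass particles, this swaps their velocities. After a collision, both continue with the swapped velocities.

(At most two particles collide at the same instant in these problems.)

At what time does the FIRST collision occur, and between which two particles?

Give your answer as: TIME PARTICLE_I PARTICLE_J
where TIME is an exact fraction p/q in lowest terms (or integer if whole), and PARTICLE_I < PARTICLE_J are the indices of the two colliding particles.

Pair (0,1): pos 2,4 vel -3,-3 -> not approaching (rel speed 0 <= 0)
Pair (1,2): pos 4,18 vel -3,-4 -> gap=14, closing at 1/unit, collide at t=14
Earliest collision: t=14 between 1 and 2

Answer: 14 1 2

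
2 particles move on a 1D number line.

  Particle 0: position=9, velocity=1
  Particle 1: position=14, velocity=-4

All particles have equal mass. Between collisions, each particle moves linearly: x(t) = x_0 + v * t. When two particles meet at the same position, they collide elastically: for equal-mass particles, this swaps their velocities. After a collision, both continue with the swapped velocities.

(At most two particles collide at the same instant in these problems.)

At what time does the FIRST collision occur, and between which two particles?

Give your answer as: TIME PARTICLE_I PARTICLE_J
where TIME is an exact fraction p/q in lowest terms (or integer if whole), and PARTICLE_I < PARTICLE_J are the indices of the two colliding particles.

Answer: 1 0 1

Derivation:
Pair (0,1): pos 9,14 vel 1,-4 -> gap=5, closing at 5/unit, collide at t=1
Earliest collision: t=1 between 0 and 1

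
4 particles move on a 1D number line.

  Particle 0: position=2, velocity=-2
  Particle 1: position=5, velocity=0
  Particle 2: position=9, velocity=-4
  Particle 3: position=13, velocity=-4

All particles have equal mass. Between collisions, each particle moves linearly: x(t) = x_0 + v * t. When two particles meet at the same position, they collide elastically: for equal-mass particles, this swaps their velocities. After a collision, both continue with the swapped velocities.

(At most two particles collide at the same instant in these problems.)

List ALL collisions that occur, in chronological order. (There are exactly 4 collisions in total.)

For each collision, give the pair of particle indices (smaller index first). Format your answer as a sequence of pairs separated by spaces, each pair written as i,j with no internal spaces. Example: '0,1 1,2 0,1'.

Answer: 1,2 2,3 0,1 1,2

Derivation:
Collision at t=1: particles 1 and 2 swap velocities; positions: p0=0 p1=5 p2=5 p3=9; velocities now: v0=-2 v1=-4 v2=0 v3=-4
Collision at t=2: particles 2 and 3 swap velocities; positions: p0=-2 p1=1 p2=5 p3=5; velocities now: v0=-2 v1=-4 v2=-4 v3=0
Collision at t=7/2: particles 0 and 1 swap velocities; positions: p0=-5 p1=-5 p2=-1 p3=5; velocities now: v0=-4 v1=-2 v2=-4 v3=0
Collision at t=11/2: particles 1 and 2 swap velocities; positions: p0=-13 p1=-9 p2=-9 p3=5; velocities now: v0=-4 v1=-4 v2=-2 v3=0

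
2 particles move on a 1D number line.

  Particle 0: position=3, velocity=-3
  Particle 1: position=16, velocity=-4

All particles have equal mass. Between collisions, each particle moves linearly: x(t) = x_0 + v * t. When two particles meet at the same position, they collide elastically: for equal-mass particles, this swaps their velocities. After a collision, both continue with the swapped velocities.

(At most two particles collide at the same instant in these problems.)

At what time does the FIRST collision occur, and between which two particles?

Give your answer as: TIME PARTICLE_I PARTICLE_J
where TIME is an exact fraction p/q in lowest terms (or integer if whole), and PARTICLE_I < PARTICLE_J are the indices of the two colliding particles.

Pair (0,1): pos 3,16 vel -3,-4 -> gap=13, closing at 1/unit, collide at t=13
Earliest collision: t=13 between 0 and 1

Answer: 13 0 1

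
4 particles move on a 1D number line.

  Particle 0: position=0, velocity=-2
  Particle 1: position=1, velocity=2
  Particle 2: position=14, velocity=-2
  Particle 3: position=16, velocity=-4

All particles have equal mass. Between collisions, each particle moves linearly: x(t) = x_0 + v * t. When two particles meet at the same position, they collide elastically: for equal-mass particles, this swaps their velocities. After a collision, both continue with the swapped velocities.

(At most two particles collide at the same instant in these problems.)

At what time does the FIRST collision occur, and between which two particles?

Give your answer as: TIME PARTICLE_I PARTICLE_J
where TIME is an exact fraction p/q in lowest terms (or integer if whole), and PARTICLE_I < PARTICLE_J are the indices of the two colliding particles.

Pair (0,1): pos 0,1 vel -2,2 -> not approaching (rel speed -4 <= 0)
Pair (1,2): pos 1,14 vel 2,-2 -> gap=13, closing at 4/unit, collide at t=13/4
Pair (2,3): pos 14,16 vel -2,-4 -> gap=2, closing at 2/unit, collide at t=1
Earliest collision: t=1 between 2 and 3

Answer: 1 2 3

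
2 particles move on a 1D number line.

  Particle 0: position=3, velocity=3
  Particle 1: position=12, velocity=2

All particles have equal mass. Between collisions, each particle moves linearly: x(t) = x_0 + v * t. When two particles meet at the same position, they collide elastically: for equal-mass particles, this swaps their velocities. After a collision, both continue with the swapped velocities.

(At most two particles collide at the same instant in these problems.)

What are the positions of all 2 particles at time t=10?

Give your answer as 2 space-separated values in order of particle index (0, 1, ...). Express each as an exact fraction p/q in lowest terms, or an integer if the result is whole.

Answer: 32 33

Derivation:
Collision at t=9: particles 0 and 1 swap velocities; positions: p0=30 p1=30; velocities now: v0=2 v1=3
Advance to t=10 (no further collisions before then); velocities: v0=2 v1=3; positions = 32 33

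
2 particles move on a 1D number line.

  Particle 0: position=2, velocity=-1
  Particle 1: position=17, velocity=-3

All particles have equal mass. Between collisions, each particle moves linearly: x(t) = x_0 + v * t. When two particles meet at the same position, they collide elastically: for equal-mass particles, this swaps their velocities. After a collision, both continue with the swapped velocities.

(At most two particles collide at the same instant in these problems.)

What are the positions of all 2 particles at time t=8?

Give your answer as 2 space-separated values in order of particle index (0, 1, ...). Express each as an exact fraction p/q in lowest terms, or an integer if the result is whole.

Collision at t=15/2: particles 0 and 1 swap velocities; positions: p0=-11/2 p1=-11/2; velocities now: v0=-3 v1=-1
Advance to t=8 (no further collisions before then); velocities: v0=-3 v1=-1; positions = -7 -6

Answer: -7 -6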